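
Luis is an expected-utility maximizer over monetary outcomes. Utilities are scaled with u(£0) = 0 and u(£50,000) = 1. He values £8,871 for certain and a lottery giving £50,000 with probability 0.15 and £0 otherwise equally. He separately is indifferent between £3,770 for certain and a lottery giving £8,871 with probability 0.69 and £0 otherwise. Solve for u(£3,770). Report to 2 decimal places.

The first gamble pins u(£8,871): it must equal 0.15·1 + 0.85·0 = 0.15.
Then u(£3,770) = 0.69·u(£8,871) + 0.31·u(£0) = 0.69·0.15 + 0.31·0.00 = 0.1035.

0.10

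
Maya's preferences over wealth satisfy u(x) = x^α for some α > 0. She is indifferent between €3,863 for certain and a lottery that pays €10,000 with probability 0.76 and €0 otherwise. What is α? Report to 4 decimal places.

α ≈ 0.2885

The lottery's expected utility is 0.76·u(10000) + 0.24·u(0) = 0.76·10000^α (since u(0) = 0 for α > 0).
Indifference: 3863^α = 0.76·10000^α, so (3863/10000)^α = 0.76.
Take logs: α = ln 0.76 / ln(3863/10000) ≈ 0.288534.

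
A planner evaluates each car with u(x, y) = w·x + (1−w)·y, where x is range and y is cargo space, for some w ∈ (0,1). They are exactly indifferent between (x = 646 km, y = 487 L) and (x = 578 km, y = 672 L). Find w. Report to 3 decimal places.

w = 0.731

Equating utilities: w·646 + (1−w)·487 = w·578 + (1−w)·672.
w·(646−578) = (1−w)·(672−487), i.e. w·68 = (1−w)·185.
So w/(1−w) = 185/68 = 2.7206, giving w = 185/(68+185) = 0.731.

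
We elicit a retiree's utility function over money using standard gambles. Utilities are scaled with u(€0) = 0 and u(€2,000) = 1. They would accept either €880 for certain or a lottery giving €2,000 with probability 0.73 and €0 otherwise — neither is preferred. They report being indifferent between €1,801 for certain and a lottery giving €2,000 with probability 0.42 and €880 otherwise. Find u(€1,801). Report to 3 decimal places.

0.843

The first gamble pins u(€880): it must equal 0.73·1 + 0.27·0 = 0.73.
The second indifference gives u(€1,801) = 0.42·u(€2,000) + 0.58·u(€880) = 0.42·1.00 + 0.58·0.73 = 0.8434.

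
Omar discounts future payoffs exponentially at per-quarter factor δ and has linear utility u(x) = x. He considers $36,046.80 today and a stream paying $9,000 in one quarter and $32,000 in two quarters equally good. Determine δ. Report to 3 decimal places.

Present value of the stream is 9000·δ + 32000·δ². Indifference gives 9000δ + 32000δ² = 36046.80.
Rearranged: 32000δ² + 9000δ − 36046.80 = 0.
δ = (−9000 + √(9000² + 4·32000·36046.80)) / (2·32000) = (−9000 + √4694990400.00) / 64000 ≈ 0.930.

δ ≈ 0.930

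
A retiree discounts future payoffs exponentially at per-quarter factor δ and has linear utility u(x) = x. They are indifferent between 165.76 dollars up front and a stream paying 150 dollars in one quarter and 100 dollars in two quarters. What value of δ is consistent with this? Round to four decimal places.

δ ≈ 0.7400

Equating present values: 165.76 = 150δ + 100δ².
That is, 100δ² + 150δ − 165.76 = 0, a quadratic in δ.
δ = (−150 + √(150² + 4·100·165.76)) / (2·100) = (−150 + √88804.00) / 200 ≈ 0.7400.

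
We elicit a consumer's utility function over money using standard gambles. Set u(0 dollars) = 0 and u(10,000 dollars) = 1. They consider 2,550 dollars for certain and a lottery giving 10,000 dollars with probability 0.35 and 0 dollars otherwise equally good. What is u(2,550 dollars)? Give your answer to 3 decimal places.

The indifference gives u(2,550 dollars) = 0.35·u(10,000 dollars) + 0.65·u(0 dollars) = 0.35·1 + 0.65·0 = 0.35.

0.350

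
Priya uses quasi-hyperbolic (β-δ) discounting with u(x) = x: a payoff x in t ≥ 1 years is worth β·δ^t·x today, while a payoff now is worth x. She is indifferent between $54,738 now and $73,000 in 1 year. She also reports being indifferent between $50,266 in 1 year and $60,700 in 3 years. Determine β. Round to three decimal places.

β ≈ 0.824

Both payoffs in the second observation are in the future, so β drops out: δ^1·50266 = δ^3·60700 ⇒ δ^2 = 50266/60700 = 0.82811, so δ = 0.91000.
Substituting δ into 54738 = β·δ·73000: β = 54738/(66430.218) ≈ 0.824.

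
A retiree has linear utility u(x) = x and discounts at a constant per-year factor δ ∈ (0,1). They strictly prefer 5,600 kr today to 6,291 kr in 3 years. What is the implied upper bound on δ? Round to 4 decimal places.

δ < 0.9620

The preference means 5600 > δ^3·6291.
So δ^3 < 5600/6291 = 0.89016; taking the cube root of both positive sides preserves the inequality.
δ < 0.89016^(1/3) = 0.9620.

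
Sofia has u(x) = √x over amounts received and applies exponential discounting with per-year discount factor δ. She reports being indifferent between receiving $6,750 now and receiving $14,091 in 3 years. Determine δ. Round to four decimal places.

Equating discounted utilities: u(6750) = δ^3·u(14091) ⇒ δ^3 = u(6750)/u(14091).
With u(x) = √x: δ^3 = √6750/√14091 = √(6750/14091) = 0.69212.
So δ = 0.69212^(1/3) ≈ 0.8846.

δ ≈ 0.8846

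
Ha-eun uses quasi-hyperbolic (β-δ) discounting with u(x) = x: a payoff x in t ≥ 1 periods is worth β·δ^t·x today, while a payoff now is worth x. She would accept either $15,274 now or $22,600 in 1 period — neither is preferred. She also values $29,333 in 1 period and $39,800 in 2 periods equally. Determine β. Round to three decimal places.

The second indifference involves only future payoffs, so β cancels: β·δ^1·29333 = β·δ^2·39800, giving δ = 29333/39800 = 0.73701.
Now use the now-vs-future pair: 15274 = β·δ·22600 gives β = 15274/(0.73701·22600) ≈ 0.917.

β ≈ 0.917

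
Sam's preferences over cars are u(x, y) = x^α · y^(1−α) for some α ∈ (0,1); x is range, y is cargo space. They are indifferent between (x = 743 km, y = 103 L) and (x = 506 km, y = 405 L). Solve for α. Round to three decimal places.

Set the two utilities equal: 743^α·103^(1−α) = 506^α·405^(1−α).
Rearrange to (743/506)^α = (405/103)^(1−α) and take logs: α·0.384159 = (1−α)·1.369158.
With A = 0.384159 and B = 1.369158: α·A = (1−α)·B, so α = B/(A+B) = 1.369158/1.753317 ≈ 0.781.

α ≈ 0.781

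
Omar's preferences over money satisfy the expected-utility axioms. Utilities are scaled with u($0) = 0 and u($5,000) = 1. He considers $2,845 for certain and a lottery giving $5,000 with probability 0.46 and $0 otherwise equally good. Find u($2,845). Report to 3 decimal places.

0.460

u($2,845) equals the lottery's expected utility: 0.46·1 + 0.54·0 = 0.46.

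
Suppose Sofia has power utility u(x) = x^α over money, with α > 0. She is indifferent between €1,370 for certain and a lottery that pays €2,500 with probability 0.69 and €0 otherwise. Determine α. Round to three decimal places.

α ≈ 0.617

Since u(0) = 0, the lottery's EU is 0.69·2500^α.
Equating: 1370^α = 0.69·2500^α, i.e. 0.5480^α = 0.69.
Take logs: α = ln 0.69 / ln(1370/2500) ≈ 0.61692.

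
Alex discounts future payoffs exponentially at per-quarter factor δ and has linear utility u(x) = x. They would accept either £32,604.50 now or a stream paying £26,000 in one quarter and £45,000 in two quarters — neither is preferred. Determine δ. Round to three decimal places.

δ ≈ 0.610

Present value of the stream is 26000·δ + 45000·δ². Indifference gives 26000δ + 45000δ² = 32604.50.
So 45000δ² + 26000δ − 32604.50 = 0.
The positive root is δ = [−26000 + √(26000² + 4·45000·32604.50)] / (2·45000) = (−26000 + 80900.000)/90000 ≈ 0.610.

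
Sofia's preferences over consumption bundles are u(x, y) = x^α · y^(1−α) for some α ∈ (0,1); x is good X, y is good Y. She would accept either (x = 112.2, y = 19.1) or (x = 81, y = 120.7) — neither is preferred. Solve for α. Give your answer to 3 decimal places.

Indifference: 112.2^α · 19.1^(1−α) = 81^α · 120.7^(1−α).
Taking logs: α·ln 112.2 + (1−α)·ln 19.1 = α·ln 81 + (1−α)·ln 120.7, i.e. α·0.325834 = (1−α)·1.843620.
With A = 0.325834 and B = 1.843620: α·A = (1−α)·B, so α = B/(A+B) = 1.843620/2.169454 ≈ 0.850.

α ≈ 0.850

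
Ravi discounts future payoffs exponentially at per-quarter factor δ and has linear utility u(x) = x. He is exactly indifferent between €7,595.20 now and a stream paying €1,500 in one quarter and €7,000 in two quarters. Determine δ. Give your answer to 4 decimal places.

δ ≈ 0.9400

The stream is worth 1500δ + 7000δ² today, so 1500δ + 7000δ² = 7595.20.
That is, 7000δ² + 1500δ − 7595.20 = 0, a quadratic in δ.
δ = (−1500 + √(1500² + 4·7000·7595.20)) / (2·7000) = (−1500 + √214915600.00) / 14000 ≈ 0.9400.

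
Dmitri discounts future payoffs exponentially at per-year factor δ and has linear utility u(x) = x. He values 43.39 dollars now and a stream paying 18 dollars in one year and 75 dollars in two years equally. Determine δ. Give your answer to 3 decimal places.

Present value of the stream is 18·δ + 75·δ². Indifference gives 18δ + 75δ² = 43.39.
That is, 75δ² + 18δ − 43.39 = 0, a quadratic in δ.
δ = (−18 + √(18² + 4·75·43.39)) / (2·75) = (−18 + √13341.00) / 150 ≈ 0.650.

δ ≈ 0.650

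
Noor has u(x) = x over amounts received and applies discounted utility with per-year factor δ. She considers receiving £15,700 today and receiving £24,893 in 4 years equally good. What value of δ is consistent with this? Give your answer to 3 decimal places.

δ ≈ 0.891

Equating discounted utilities: u(15700) = δ^4·u(24893) ⇒ δ^4 = u(15700)/u(24893).
With u(x) = x: δ^4 = 15700/24893 = 0.63070.
Taking the 4th root: δ = 0.63070^(1/4) ≈ 0.891.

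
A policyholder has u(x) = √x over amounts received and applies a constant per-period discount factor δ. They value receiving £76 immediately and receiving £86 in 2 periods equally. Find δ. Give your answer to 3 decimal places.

δ ≈ 0.970

Equating discounted utilities: u(76) = δ^2·u(86) ⇒ δ^2 = u(76)/u(86).
Since u(x) = √x, δ^2 = √(76/86) = 0.94006.
Hence δ = (0.94006)^(1/2) = 0.96957.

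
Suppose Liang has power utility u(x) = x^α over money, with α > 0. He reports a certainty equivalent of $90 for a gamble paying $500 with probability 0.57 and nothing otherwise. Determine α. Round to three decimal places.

The lottery's expected utility is 0.57·u(500) + 0.43·u(0) = 0.57·500^α (since u(0) = 0 for α > 0).
Setting u(90) equal to that: 90^α = 0.57·500^α ⇒ (90/500)^α = 0.57.
α = ln(0.57) / ln(90/500) = -0.562119/-1.714798 ≈ 0.328.

α ≈ 0.328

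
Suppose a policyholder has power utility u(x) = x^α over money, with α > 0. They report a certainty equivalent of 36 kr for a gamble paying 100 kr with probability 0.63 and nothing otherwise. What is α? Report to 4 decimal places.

Since u(0) = 0, the lottery's EU is 0.63·100^α.
Equating: 36^α = 0.63·100^α, i.e. 0.3600^α = 0.63.
α = ln(0.63) / ln(36/100) = -0.4620355/-1.0216512 ≈ 0.4522.

α ≈ 0.4522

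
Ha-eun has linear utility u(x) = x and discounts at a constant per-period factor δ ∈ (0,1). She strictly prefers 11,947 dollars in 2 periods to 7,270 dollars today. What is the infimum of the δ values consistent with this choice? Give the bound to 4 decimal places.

δ > 0.7801

The preference means 7270 < δ^2·11947.
Dividing by 11947: δ^2 > 0.60852. Both sides are positive, so the square root keeps the direction.
δ > 0.60852^(1/2) = 0.7801.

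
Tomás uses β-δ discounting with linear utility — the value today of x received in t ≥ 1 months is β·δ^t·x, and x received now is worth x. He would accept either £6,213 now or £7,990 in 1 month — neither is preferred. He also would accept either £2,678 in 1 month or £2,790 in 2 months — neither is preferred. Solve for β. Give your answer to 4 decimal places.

Both payoffs in the second observation are in the future, so β drops out: δ^1·2678 = δ^2·2790 ⇒ δ = 2678/2790 = 0.95986.
Now use the now-vs-future pair: 6213 = β·δ·7990 gives β = 6213/(0.95986·7990) ≈ 0.8101.

β ≈ 0.8101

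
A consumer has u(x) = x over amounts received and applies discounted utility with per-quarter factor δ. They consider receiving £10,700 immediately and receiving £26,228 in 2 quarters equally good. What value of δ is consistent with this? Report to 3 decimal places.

δ ≈ 0.639

Equating discounted utilities: u(10700) = δ^2·u(26228) ⇒ δ^2 = u(10700)/u(26228).
With u(x) = x: δ^2 = 10700/26228 = 0.40796.
Taking the square root: δ = 0.40796^(1/2) ≈ 0.639.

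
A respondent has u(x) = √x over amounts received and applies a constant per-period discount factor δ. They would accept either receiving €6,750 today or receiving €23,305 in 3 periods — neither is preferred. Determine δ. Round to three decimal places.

δ ≈ 0.813

Equating discounted utilities: u(6750) = δ^3·u(23305) ⇒ δ^3 = u(6750)/u(23305).
Since u(x) = √x, δ^3 = √(6750/23305) = 0.53818.
Hence δ = (0.53818)^(1/3) = 0.81341.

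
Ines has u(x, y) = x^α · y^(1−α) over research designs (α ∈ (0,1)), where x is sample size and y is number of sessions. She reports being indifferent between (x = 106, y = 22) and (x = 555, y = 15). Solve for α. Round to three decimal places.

The Cobb–Douglas utilities coincide, so 106^α·22^(1−α) = 555^α·15^(1−α).
Rearrange to (106/555)^α = (15/22)^(1−α) and take logs: α·-1.655529 = (1−α)·-0.382992.
With A = -1.655529 and B = -0.382992: α·A = (1−α)·B, so α = B/(A+B) = -0.382992/-2.038521 ≈ 0.188.

α ≈ 0.188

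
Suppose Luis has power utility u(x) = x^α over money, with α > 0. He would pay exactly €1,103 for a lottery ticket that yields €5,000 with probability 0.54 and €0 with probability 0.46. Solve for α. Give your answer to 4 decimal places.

Since u(0) = 0, the lottery's EU is 0.54·5000^α.
Equating: 1103^α = 0.54·5000^α, i.e. 0.2206^α = 0.54.
α = ln(0.54) / ln(1103/5000) = -0.6161861/-1.5114042 ≈ 0.4077.

α ≈ 0.4077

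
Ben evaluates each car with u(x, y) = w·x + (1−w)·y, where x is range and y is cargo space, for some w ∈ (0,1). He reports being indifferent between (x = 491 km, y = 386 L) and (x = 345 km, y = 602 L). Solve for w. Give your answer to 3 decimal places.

u(491,386) = u(345,602) means w·491 + (1−w)·386 = w·345 + (1−w)·602.
Collecting terms: w·146 = (1−w)·216.
So w/(1−w) = 216/146 = 1.4795, giving w = 216/(146+216) = 0.597.

w = 0.597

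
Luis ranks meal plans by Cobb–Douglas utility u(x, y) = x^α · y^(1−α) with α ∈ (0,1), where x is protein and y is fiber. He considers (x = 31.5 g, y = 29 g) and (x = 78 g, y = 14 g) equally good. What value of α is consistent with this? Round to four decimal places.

α ≈ 0.4454

The Cobb–Douglas utilities coincide, so 31.5^α·29^(1−α) = 78^α·14^(1−α).
Taking logs: α·ln 31.5 + (1−α)·ln 29 = α·ln 78 + (1−α)·ln 14, i.e. α·-0.9067213 = (1−α)·-0.7282385.
Thus α·(-1.6349598) = -0.7282385, so α = -0.7282385/-1.6349598 ≈ 0.4454.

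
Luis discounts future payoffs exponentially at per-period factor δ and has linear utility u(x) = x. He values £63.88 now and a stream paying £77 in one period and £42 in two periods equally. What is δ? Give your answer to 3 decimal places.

Equating present values: 63.88 = 77δ + 42δ².
Rearranged: 42δ² + 77δ − 63.88 = 0.
The positive root is δ = [−77 + √(77² + 4·42·63.88)] / (2·42) = (−77 + 129.077)/84 ≈ 0.620.

δ ≈ 0.620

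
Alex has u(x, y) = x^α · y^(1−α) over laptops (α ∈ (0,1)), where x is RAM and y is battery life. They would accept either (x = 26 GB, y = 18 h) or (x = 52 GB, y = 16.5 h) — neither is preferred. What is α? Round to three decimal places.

α ≈ 0.112

The Cobb–Douglas utilities coincide, so 26^α·18^(1−α) = 52^α·16.5^(1−α).
Taking logs: α·ln 26 + (1−α)·ln 18 = α·ln 52 + (1−α)·ln 16.5, i.e. α·-0.693147 = (1−α)·-0.087011.
So α/(1−α) = (-0.087011)/(-0.693147) = 0.125530, and α = 0.125530/1.125530 ≈ 0.112.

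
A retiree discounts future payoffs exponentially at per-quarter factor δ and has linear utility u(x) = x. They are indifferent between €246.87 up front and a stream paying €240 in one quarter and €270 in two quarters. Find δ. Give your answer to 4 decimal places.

δ ≈ 0.6100

Equating present values: 246.87 = 240δ + 270δ².
So 270δ² + 240δ − 246.87 = 0.
The positive root is δ = [−240 + √(240² + 4·270·246.87)] / (2·270) = (−240 + 569.403)/540 ≈ 0.6100.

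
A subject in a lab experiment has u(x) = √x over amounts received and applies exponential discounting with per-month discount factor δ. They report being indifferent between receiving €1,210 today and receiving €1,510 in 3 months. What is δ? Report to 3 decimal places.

Indifference means u(1210) = δ^3 · u(1510), so δ^3 = u(1210)/u(1510).
Since u(x) = √x, δ^3 = √(1210/1510) = 0.89517.
Hence δ = (0.89517)^(1/3) = 0.96376.

δ ≈ 0.964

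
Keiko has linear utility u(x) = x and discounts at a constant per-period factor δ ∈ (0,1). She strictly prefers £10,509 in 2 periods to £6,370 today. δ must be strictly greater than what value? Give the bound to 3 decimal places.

The preference means 6370 < δ^2·10509.
So δ^2 > 6370/10509 = 0.60615; taking the square root of both positive sides preserves the inequality.
δ > 0.60615^(1/2) = 0.779.

δ > 0.779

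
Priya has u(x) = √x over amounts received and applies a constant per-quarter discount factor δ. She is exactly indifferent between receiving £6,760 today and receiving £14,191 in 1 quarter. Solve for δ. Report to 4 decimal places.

Indifference means u(6760) = δ · u(14191), so δ = u(6760)/u(14191).
With u(x) = √x: δ = √6760/√14191 = √(6760/14191) = 0.69019.

δ ≈ 0.6902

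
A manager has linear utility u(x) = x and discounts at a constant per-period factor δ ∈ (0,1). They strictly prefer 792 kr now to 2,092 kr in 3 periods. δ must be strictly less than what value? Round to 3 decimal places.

The preference means 792 > δ^3·2092.
Hence δ^3 < 792/2092 = 0.37859, and x ↦ x^(1/3) is increasing on (0,∞).
δ < (792/2092)^(1/3) ≈ 0.723.

δ < 0.723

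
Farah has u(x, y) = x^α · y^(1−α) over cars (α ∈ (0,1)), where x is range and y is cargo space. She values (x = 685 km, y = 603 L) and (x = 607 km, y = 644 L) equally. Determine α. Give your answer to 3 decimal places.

Indifference: 685^α · 603^(1−α) = 607^α · 644^(1−α).
(685/607)^α = (644/603)^(1−α); take logs: α·ln(685/607) = (1−α)·ln(644/603), i.e. α·0.120890 = (1−α)·0.065782.
With A = 0.120890 and B = 0.065782: α·A = (1−α)·B, so α = B/(A+B) = 0.065782/0.186672 ≈ 0.352.

α ≈ 0.352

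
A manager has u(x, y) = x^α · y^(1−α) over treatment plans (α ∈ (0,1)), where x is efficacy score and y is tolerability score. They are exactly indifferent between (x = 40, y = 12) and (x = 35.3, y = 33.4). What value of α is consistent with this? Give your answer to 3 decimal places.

The Cobb–Douglas utilities coincide, so 40^α·12^(1−α) = 35.3^α·33.4^(1−α).
(40/35.3)^α = (33.4/12)^(1−α); take logs: α·ln(40/35.3) = (1−α)·ln(33.4/12), i.e. α·0.124996 = (1−α)·1.023649.
With A = 0.124996 and B = 1.023649: α·A = (1−α)·B, so α = B/(A+B) = 1.023649/1.148645 ≈ 0.891.

α ≈ 0.891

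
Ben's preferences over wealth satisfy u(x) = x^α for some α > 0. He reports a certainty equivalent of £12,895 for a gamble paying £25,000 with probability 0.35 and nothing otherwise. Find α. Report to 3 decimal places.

The lottery's expected utility is 0.35·u(25000) + 0.65·u(0) = 0.35·25000^α (since u(0) = 0 for α > 0).
Equating: 12895^α = 0.35·25000^α, i.e. 0.5158^α = 0.35.
Take logs: α = ln 0.35 / ln(12895/25000) ≈ 1.58575.

α ≈ 1.586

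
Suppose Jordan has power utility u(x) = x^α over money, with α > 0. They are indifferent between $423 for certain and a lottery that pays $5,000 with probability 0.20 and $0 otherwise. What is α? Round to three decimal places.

α ≈ 0.652

The lottery's expected utility is 0.20·u(5000) + 0.80·u(0) = 0.20·5000^α (since u(0) = 0 for α > 0).
Setting u(423) equal to that: 423^α = 0.20·5000^α ⇒ (423/5000)^α = 0.20.
Take logs: α = ln 0.20 / ln(423/5000) ≈ 0.65164.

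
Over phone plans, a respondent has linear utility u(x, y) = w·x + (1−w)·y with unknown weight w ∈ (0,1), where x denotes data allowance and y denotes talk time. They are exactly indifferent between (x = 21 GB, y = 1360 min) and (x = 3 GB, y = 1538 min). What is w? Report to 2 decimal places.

w = 0.91

Equating utilities: w·21 + (1−w)·1360 = w·3 + (1−w)·1538.
w·(21−3) = (1−w)·(1538−1360), i.e. w·18 = (1−w)·178.
The marginal rate of substitution is 178/18, so w = 178/(18+178) = 0.91.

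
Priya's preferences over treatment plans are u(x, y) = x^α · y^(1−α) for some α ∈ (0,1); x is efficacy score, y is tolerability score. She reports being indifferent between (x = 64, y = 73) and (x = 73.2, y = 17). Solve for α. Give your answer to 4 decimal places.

α ≈ 0.9156

The Cobb–Douglas utilities coincide, so 64^α·73^(1−α) = 73.2^α·17^(1−α).
Taking logs: α·ln 64 + (1−α)·ln 73 = α·ln 73.2 + (1−α)·ln 17, i.e. α·-0.1343123 = (1−α)·-1.4572461.
With A = -0.1343123 and B = -1.4572461: α·A = (1−α)·B, so α = B/(A+B) = -1.4572461/-1.5915584 ≈ 0.9156.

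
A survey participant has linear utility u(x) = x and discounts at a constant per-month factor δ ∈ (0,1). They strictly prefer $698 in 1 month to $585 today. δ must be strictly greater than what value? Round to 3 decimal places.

The preference means 585 < δ·698.
So δ > 585/698 = 0.83811.

δ > 0.838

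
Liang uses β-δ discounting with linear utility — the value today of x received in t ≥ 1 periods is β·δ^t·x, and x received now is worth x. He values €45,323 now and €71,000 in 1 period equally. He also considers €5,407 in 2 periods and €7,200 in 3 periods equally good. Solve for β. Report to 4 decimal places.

Both payoffs in the second observation are in the future, so β drops out: δ^2·5407 = δ^3·7200 ⇒ δ = 5407/7200 = 0.75097.
Now use the now-vs-future pair: 45323 = β·δ·71000 gives β = 45323/(0.75097·71000) ≈ 0.8500.

β ≈ 0.8500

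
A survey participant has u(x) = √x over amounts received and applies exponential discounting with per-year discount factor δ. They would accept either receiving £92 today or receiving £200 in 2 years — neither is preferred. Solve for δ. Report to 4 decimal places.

δ ≈ 0.8235

Equating discounted utilities: u(92) = δ^2·u(200) ⇒ δ^2 = u(92)/u(200).
With u(x) = √x: δ^2 = √92/√200 = √(92/200) = 0.67823.
Hence δ = (0.67823)^(1/2) = 0.823549.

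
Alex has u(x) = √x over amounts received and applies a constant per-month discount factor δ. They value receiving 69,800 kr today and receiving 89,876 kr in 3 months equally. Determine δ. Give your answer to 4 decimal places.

The payoff in 3 months is discounted by δ^3, so u(69800) = δ^3·u(89876) and δ^3 = u(69800)/u(89876).
Since u(x) = √x, δ^3 = √(69800/89876) = 0.88126.
Hence δ = (0.88126)^(1/3) = 0.958742.

δ ≈ 0.9587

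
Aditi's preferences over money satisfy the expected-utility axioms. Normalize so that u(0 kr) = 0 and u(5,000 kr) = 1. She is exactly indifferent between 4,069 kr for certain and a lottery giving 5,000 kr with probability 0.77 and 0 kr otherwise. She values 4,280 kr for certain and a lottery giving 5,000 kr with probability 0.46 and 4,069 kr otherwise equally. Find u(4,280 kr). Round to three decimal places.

0.876

From the first indifference, u(4,069 kr) = 0.77·u(5,000 kr) + 0.23·u(0 kr) = 0.77·1 + 0.23·0 = 0.77.
Then u(4,280 kr) = 0.46·u(5,000 kr) + 0.54·u(4,069 kr) = 0.46·1.00 + 0.54·0.77 = 0.8758.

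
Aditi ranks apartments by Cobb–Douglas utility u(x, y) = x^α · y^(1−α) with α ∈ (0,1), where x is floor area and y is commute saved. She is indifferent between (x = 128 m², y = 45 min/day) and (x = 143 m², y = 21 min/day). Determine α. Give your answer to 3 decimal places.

α ≈ 0.873

The Cobb–Douglas utilities coincide, so 128^α·45^(1−α) = 143^α·21^(1−α).
Taking logs: α·ln 128 + (1−α)·ln 45 = α·ln 143 + (1−α)·ln 21, i.e. α·-0.110814 = (1−α)·-0.762140.
So α/(1−α) = (-0.762140)/(-0.110814) = 6.877651, and α = 6.877651/7.877651 ≈ 0.873.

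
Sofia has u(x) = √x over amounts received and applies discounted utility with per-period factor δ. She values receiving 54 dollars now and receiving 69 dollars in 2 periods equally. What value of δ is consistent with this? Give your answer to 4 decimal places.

δ ≈ 0.9406

The payoff in 2 periods is discounted by δ^2, so u(54) = δ^2·u(69) and δ^2 = u(54)/u(69).
Since u(x) = √x, δ^2 = √(54/69) = 0.88465.
So δ = 0.88465^(1/2) ≈ 0.9406.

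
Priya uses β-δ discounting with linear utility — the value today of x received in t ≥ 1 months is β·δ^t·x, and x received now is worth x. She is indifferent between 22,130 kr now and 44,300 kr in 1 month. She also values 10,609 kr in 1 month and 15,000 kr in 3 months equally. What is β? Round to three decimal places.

β ≈ 0.594

From the later pair, β·δ^1·10609 = β·δ^3·15000; dividing through, δ^2 = 10609/15000 = 0.70727, so δ = 0.84099.
The first indifference: 22130 = β·δ·44300, so β = 22130/(δ·44300) = 22130/(0.84099·44300) ≈ 0.594.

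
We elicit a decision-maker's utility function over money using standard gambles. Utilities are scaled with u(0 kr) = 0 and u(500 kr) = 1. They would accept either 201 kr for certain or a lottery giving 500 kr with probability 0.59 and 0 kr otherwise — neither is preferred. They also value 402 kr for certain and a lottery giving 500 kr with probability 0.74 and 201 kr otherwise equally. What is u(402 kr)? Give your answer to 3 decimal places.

0.893

From the first indifference, u(201 kr) = 0.59·u(500 kr) + 0.41·u(0 kr) = 0.59·1 + 0.41·0 = 0.59.
Then u(402 kr) = 0.74·u(500 kr) + 0.26·u(201 kr) = 0.74·1.00 + 0.26·0.59 = 0.8934.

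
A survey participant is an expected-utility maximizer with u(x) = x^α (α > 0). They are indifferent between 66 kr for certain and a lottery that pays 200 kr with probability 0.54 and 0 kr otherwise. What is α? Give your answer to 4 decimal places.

Since u(0) = 0, the lottery's EU is 0.54·200^α.
Setting u(66) equal to that: 66^α = 0.54·200^α ⇒ (66/200)^α = 0.54.
α = ln(0.54) / ln(66/200) = -0.6161861/-1.1086626 ≈ 0.5558.

α ≈ 0.5558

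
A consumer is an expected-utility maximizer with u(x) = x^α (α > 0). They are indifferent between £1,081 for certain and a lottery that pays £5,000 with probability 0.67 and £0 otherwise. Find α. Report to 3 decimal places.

Since u(0) = 0, the lottery's EU is 0.67·5000^α.
Setting u(1081) equal to that: 1081^α = 0.67·5000^α ⇒ (1081/5000)^α = 0.67.
Taking logs: α·ln(1081/5000) = ln(0.67), so α = -0.400478 / -1.531551 ≈ 0.261.

α ≈ 0.261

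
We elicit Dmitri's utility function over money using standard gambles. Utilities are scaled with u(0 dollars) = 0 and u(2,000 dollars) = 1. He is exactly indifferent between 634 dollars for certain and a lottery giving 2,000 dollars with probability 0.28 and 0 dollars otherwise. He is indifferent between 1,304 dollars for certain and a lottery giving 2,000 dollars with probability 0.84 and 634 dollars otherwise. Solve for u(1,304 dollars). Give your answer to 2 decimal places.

0.88

From the first indifference, u(634 dollars) = 0.28·u(2,000 dollars) + 0.72·u(0 dollars) = 0.28·1 + 0.72·0 = 0.28.
The second indifference gives u(1,304 dollars) = 0.84·u(2,000 dollars) + 0.16·u(634 dollars) = 0.84·1.00 + 0.16·0.28 = 0.8848.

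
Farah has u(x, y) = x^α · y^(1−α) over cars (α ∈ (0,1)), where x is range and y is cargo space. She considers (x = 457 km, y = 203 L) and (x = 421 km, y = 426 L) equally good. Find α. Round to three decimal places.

Set the two utilities equal: 457^α·203^(1−α) = 421^α·426^(1−α).
(457/421)^α = (426/203)^(1−α); take logs: α·ln(457/421) = (1−α)·ln(426/203), i.e. α·0.082051 = (1−α)·0.741233.
So α/(1−α) = (0.741233)/(0.082051) = 9.033808, and α = 9.033808/10.033808 ≈ 0.900.

α ≈ 0.900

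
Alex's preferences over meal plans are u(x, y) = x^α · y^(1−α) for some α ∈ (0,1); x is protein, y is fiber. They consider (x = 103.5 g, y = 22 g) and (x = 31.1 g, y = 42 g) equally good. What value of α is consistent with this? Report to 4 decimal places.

The Cobb–Douglas utilities coincide, so 103.5^α·22^(1−α) = 31.1^α·42^(1−α).
(103.5/31.1)^α = (42/22)^(1−α); take logs: α·ln(103.5/31.1) = (1−α)·ln(42/22), i.e. α·1.2023638 = (1−α)·0.6466272.
With A = 1.2023638 and B = 0.6466272: α·A = (1−α)·B, so α = B/(A+B) = 0.6466272/1.8489910 ≈ 0.3497.

α ≈ 0.3497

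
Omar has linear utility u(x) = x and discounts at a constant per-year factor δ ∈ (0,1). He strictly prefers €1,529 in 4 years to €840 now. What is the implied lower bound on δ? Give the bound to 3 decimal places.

δ > 0.861

Under u(x) = x this choice says 840 < δ^4·1529.
Hence δ^4 > 840/1529 = 0.54938, and x ↦ x^(1/4) is increasing on (0,∞).
δ > 0.54938^(1/4) = 0.861.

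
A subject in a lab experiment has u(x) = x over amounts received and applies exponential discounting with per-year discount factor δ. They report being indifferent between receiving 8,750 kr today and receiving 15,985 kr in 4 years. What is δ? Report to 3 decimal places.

δ ≈ 0.860

Indifference means u(8750) = δ^4 · u(15985), so δ^4 = u(8750)/u(15985).
With u(x) = x: δ^4 = 8750/15985 = 0.54739.
So δ = 0.54739^(1/4) ≈ 0.860.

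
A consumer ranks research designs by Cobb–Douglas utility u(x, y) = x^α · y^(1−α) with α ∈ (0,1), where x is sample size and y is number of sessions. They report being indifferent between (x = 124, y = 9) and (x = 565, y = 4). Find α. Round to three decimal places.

α ≈ 0.348

Indifference: 124^α · 9^(1−α) = 565^α · 4^(1−α).
Rearrange to (124/565)^α = (4/9)^(1−α) and take logs: α·-1.516544 = (1−α)·-0.810930.
Thus α·(-2.327474) = -0.810930, so α = -0.810930/-2.327474 ≈ 0.348.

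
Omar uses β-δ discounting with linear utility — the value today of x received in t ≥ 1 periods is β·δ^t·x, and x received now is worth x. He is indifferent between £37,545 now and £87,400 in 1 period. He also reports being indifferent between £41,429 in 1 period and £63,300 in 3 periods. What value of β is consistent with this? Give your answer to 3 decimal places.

β ≈ 0.531

From the later pair, β·δ^1·41429 = β·δ^3·63300; dividing through, δ^2 = 41429/63300 = 0.65449, so δ = 0.80900.
Substituting δ into 37545 = β·δ·87400: β = 37545/(70706.901) ≈ 0.531.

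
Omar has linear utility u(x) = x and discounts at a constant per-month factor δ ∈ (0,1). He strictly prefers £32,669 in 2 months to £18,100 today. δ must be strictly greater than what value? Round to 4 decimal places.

The preference means 18100 < δ^2·32669.
Dividing by 32669: δ^2 > 0.55404. Both sides are positive, so the square root keeps the direction.
δ > (18100/32669)^(1/2) ≈ 0.7443.

δ > 0.7443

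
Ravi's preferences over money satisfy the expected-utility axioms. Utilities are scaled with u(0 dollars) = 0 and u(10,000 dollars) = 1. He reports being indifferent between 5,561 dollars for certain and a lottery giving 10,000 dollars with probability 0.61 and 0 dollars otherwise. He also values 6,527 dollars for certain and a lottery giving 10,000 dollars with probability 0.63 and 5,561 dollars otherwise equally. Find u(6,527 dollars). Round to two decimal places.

0.86

The first gamble pins u(5,561 dollars): it must equal 0.61·1 + 0.39·0 = 0.61.
The second indifference gives u(6,527 dollars) = 0.63·u(10,000 dollars) + 0.37·u(5,561 dollars) = 0.63·1.00 + 0.37·0.61 = 0.8557.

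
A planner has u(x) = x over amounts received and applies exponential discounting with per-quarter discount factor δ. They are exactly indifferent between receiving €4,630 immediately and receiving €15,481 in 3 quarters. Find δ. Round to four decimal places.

Indifference means u(4630) = δ^3 · u(15481), so δ^3 = u(4630)/u(15481).
With u(x) = x: δ^3 = 4630/15481 = 0.29908.
Hence δ = (0.29908)^(1/3) = 0.668745.

δ ≈ 0.6687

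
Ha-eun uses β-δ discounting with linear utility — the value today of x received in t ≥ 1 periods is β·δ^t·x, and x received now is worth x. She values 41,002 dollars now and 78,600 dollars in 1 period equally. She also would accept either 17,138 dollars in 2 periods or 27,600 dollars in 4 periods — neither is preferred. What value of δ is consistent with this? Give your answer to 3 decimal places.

δ ≈ 0.788

Both payoffs in the second observation are in the future, so β drops out: δ^2·17138 = δ^4·27600 ⇒ δ^2 = 17138/27600 = 0.62094, so δ = 0.78800.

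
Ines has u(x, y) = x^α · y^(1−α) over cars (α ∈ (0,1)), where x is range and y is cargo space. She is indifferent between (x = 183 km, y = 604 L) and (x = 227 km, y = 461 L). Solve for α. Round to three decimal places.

Indifference: 183^α · 604^(1−α) = 227^α · 461^(1−α).
(183/227)^α = (461/604)^(1−α); take logs: α·ln(183/227) = (1−α)·ln(461/604), i.e. α·-0.215464 = (1−α)·-0.270176.
Thus α·(-0.485640) = -0.270176, so α = -0.270176/-0.485640 ≈ 0.556.

α ≈ 0.556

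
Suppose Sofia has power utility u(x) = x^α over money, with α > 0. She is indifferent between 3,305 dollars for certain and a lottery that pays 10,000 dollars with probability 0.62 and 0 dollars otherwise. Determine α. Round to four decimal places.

α ≈ 0.4318

Since u(0) = 0, the lottery's EU is 0.62·10000^α.
Setting u(3305) equal to that: 3305^α = 0.62·10000^α ⇒ (3305/10000)^α = 0.62.
α = ln(0.62) / ln(3305/10000) = -0.4780358/-1.1071486 ≈ 0.4318.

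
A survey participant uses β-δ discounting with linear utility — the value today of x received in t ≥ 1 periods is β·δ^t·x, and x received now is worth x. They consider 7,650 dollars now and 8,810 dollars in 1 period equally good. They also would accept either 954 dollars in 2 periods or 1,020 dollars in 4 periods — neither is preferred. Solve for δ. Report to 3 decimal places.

The second indifference involves only future payoffs, so β cancels: β·δ^2·954 = β·δ^4·1020, giving δ^2 = 954/1020 = 0.93529, so δ = 0.96711.

δ ≈ 0.967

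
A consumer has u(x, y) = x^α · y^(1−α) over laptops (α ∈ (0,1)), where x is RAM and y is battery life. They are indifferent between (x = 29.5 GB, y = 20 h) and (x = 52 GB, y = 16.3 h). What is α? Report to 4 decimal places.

α ≈ 0.2652

Set the two utilities equal: 29.5^α·20^(1−α) = 52^α·16.3^(1−α).
Taking logs: α·ln 29.5 + (1−α)·ln 20 = α·ln 52 + (1−α)·ln 16.3, i.e. α·-0.5668535 = (1−α)·-0.2045672.
So α/(1−α) = (-0.2045672)/(-0.5668535) = 0.3608820, and α = 0.3608820/1.3608820 ≈ 0.2652.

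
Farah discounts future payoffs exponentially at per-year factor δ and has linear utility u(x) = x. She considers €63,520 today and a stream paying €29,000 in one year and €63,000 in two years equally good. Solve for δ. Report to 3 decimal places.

δ ≈ 0.800

Equating present values: 63520 = 29000δ + 63000δ².
Rearranged: 63000δ² + 29000δ − 63520 = 0.
By the quadratic formula (taking the positive root), δ = (−29000 + √16848040000.00) / 126000 ≈ 0.800.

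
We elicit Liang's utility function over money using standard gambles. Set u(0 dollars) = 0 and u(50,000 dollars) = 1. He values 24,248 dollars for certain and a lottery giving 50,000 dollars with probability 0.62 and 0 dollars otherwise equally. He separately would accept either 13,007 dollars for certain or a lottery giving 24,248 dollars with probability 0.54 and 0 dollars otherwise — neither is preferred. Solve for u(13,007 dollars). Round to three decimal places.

First, u(24,248 dollars) = 0.62·u(50,000 dollars) + 0.38·u(0 dollars) = 0.62.
Then u(13,007 dollars) = 0.54·u(24,248 dollars) + 0.46·u(0 dollars) = 0.54·0.62 + 0.46·0.00 = 0.3348.

0.335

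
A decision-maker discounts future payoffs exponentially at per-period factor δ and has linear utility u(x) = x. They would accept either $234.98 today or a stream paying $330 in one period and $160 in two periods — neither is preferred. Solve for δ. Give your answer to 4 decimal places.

δ ≈ 0.5600

Present value of the stream is 330·δ + 160·δ². Indifference gives 330δ + 160δ² = 234.98.
So 160δ² + 330δ − 234.98 = 0.
The positive root is δ = [−330 + √(330² + 4·160·234.98)] / (2·160) = (−330 + 509.203)/320 ≈ 0.5600.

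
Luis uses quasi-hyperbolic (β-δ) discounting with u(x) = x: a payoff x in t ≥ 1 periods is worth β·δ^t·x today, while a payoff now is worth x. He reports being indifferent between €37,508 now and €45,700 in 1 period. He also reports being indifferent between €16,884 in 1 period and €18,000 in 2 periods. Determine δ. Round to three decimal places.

δ ≈ 0.938

From the later pair, β·δ^1·16884 = β·δ^2·18000; dividing through, δ = 16884/18000 = 0.93800.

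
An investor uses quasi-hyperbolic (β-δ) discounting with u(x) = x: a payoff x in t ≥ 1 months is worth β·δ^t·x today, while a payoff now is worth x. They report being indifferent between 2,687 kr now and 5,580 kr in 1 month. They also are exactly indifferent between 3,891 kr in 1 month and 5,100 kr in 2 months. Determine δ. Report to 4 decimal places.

δ ≈ 0.7629

The second indifference involves only future payoffs, so β cancels: β·δ^1·3891 = β·δ^2·5100, giving δ = 3891/5100 = 0.76294.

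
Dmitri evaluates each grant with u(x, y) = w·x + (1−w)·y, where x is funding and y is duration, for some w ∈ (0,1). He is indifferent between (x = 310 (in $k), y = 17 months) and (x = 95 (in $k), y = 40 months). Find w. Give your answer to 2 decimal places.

w = 0.10

u(310,17) = u(95,40) means w·310 + (1−w)·17 = w·95 + (1−w)·40.
w·(310−95) = (1−w)·(40−17), i.e. w·215 = (1−w)·23.
The marginal rate of substitution is 23/215, so w = 23/(215+23) = 0.10.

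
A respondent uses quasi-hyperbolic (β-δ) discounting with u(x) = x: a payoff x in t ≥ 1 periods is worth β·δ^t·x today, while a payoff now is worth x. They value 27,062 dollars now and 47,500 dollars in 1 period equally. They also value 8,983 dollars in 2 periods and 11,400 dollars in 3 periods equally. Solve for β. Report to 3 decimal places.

β ≈ 0.723

From the later pair, β·δ^2·8983 = β·δ^3·11400; dividing through, δ = 8983/11400 = 0.78798.
Substituting δ into 27062 = β·δ·47500: β = 27062/(37429.167) ≈ 0.723.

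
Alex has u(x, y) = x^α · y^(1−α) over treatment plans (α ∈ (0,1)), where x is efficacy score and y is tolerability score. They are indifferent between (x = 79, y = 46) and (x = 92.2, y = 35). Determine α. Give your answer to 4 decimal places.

α ≈ 0.6388

Indifference: 79^α · 46^(1−α) = 92.2^α · 35^(1−α).
Rearrange to (79/92.2)^α = (35/46)^(1−α) and take logs: α·-0.1545123 = (1−α)·-0.2732933.
So α/(1−α) = (-0.2732933)/(-0.1545123) = 1.7687479, and α = 1.7687479/2.7687479 ≈ 0.6388.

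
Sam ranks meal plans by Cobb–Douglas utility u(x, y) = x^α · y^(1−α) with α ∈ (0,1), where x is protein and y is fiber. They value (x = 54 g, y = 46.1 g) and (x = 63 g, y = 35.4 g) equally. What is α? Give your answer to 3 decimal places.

Indifference: 54^α · 46.1^(1−α) = 63^α · 35.4^(1−α).
Taking logs: α·ln 54 + (1−α)·ln 46.1 = α·ln 63 + (1−α)·ln 35.4, i.e. α·-0.154151 = (1−α)·-0.264101.
Thus α·(-0.418252) = -0.264101, so α = -0.264101/-0.418252 ≈ 0.631.

α ≈ 0.631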